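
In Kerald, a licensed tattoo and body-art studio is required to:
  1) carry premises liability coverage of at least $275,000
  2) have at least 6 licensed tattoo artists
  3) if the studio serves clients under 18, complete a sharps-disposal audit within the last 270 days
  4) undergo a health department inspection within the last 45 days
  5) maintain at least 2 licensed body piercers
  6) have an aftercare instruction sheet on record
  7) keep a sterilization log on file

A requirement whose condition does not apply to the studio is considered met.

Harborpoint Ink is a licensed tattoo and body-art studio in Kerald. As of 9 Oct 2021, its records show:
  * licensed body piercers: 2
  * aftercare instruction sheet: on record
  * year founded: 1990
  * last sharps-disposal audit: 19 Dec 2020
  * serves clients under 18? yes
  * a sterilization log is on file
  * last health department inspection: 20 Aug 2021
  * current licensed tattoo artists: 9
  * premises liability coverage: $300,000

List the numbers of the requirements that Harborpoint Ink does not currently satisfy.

3, 4

1. premises liability coverage $300,000 ≥ $275,000 → met
2. licensed tattoo artists 9 ≥ 6 → met
3. condition 'serves clients under 18' holds; sharps-disposal audit 294 days ago vs limit 270 → not met
4. health department inspection 50 days ago vs limit 45 → not met
5. licensed body piercers 2 ≥ 2 → met
6. aftercare instruction sheet present → met
7. sterilization log present → met
Not met: 3, 4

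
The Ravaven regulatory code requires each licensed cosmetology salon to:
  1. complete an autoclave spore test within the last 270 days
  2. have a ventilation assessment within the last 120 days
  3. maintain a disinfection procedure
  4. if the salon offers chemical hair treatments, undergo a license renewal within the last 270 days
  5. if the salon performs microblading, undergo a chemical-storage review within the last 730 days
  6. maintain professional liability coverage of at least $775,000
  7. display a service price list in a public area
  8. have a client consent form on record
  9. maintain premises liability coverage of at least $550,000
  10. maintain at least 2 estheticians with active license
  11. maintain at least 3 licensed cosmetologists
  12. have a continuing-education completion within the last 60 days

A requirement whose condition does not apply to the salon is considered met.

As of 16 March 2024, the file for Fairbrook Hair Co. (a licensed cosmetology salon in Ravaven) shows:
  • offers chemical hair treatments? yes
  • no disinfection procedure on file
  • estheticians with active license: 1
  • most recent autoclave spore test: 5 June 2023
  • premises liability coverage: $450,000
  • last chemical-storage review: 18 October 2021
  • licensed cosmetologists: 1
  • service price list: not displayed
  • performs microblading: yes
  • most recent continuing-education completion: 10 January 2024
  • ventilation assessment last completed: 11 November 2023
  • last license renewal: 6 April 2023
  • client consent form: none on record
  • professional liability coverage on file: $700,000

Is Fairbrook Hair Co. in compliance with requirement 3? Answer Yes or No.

No

3. disinfection procedure absent → not met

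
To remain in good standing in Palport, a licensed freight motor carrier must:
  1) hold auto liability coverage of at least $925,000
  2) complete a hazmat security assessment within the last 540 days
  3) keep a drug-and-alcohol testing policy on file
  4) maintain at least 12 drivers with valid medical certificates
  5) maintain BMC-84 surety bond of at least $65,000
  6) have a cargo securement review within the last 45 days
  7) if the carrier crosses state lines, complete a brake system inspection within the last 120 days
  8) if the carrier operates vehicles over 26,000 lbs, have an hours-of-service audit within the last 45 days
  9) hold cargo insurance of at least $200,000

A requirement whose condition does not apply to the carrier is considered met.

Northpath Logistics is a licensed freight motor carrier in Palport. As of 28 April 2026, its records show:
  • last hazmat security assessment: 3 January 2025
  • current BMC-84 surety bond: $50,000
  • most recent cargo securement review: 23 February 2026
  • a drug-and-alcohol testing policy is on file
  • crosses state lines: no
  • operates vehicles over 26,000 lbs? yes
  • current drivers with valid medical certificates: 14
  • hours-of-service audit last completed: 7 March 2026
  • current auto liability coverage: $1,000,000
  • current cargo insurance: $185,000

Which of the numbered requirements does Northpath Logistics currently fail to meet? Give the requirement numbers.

5, 6, 8, 9

1. auto liability coverage $1,000,000 ≥ $925,000 → met
2. hazmat security assessment 480 days ago vs limit 540 → met
3. drug-and-alcohol testing policy present → met
4. drivers with valid medical certificates 14 ≥ 12 → met
5. BMC-84 surety bond $50,000 < $65,000 → not met
6. cargo securement review 64 days ago vs limit 45 → not met
7. condition 'crosses state lines' does not hold → requirement n/a → met
8. condition 'operates vehicles over 26,000 lbs' holds; hours-of-service audit 52 days ago vs limit 45 → not met
9. cargo insurance $185,000 < $200,000 → not met
Not met: 5, 6, 8, 9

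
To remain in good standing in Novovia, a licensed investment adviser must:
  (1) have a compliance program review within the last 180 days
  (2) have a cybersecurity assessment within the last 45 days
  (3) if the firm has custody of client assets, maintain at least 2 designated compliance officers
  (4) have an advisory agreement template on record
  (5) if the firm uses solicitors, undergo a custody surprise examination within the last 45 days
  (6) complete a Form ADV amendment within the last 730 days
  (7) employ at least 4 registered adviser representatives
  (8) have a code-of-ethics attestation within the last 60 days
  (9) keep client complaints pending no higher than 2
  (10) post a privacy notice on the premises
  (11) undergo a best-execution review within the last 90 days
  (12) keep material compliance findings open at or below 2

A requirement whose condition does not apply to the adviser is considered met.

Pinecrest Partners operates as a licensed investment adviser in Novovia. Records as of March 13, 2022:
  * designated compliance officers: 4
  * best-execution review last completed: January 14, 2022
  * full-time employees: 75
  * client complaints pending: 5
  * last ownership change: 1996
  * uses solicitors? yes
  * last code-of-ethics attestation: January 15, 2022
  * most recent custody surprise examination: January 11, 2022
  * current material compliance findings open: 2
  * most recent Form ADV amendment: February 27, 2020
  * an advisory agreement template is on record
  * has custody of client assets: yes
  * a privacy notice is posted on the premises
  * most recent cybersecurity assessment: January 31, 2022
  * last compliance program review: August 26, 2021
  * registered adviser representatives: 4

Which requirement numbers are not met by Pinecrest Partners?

1, 5, 6, 9

1. compliance program review 199 days ago vs limit 180 → not met
2. cybersecurity assessment 41 days ago vs limit 45 → met
3. condition 'has custody of client assets' holds; designated compliance officers 4 ≥ 2 → met
4. advisory agreement template present → met
5. condition 'uses solicitors' holds; custody surprise examination 61 days ago vs limit 45 → not met
6. Form ADV amendment 745 days ago vs limit 730 → not met
7. registered adviser representatives 4 ≥ 4 → met
8. code-of-ethics attestation 57 days ago vs limit 60 → met
9. client complaints pending 5 > 2 → not met
10. privacy notice present → met
11. best-execution review 58 days ago vs limit 90 → met
12. material compliance findings open 2 ≤ 2 → met
Not met: 1, 5, 6, 9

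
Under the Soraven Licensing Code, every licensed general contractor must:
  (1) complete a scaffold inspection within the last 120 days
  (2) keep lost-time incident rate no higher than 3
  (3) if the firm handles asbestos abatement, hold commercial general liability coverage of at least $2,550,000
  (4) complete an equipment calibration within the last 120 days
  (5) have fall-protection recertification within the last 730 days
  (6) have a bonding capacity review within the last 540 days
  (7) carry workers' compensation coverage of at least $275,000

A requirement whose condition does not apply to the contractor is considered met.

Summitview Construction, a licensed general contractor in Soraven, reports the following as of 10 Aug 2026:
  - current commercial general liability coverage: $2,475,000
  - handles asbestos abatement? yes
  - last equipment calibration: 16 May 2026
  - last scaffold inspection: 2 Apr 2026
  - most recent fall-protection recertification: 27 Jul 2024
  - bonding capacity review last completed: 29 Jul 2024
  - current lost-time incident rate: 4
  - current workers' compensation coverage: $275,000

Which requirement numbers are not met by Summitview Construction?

1, 2, 3, 5, 6

1. scaffold inspection 130 days ago vs limit 120 → not met
2. lost-time incident rate 4 > 3 → not met
3. condition 'handles asbestos abatement' holds; commercial general liability coverage $2,475,000 < $2,550,000 → not met
4. equipment calibration 86 days ago vs limit 120 → met
5. fall-protection recertification 744 days ago vs limit 730 → not met
6. bonding capacity review 742 days ago vs limit 540 → not met
7. workers' compensation coverage $275,000 ≥ $275,000 → met
Not met: 1, 2, 3, 5, 6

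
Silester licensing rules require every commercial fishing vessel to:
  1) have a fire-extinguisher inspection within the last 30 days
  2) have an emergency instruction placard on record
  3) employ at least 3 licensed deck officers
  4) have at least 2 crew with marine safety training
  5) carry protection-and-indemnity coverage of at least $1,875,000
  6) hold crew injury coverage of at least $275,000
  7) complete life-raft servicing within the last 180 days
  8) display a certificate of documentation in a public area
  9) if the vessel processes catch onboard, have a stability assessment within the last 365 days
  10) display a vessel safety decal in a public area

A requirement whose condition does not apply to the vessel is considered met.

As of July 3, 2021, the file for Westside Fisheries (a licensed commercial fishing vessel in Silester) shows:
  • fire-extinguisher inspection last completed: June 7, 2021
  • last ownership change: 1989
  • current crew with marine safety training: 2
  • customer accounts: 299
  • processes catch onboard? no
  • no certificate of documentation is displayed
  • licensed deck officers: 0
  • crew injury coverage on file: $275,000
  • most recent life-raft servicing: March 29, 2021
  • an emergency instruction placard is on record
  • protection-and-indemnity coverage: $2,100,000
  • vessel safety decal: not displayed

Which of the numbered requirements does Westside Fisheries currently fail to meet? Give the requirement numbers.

3, 8, 10

1. fire-extinguisher inspection 26 days ago vs limit 30 → met
2. emergency instruction placard present → met
3. licensed deck officers 0 < 3 → not met
4. crew with marine safety training 2 ≥ 2 → met
5. protection-and-indemnity coverage $2,100,000 ≥ $1,875,000 → met
6. crew injury coverage $275,000 ≥ $275,000 → met
7. life-raft servicing 96 days ago vs limit 180 → met
8. certificate of documentation absent → not met
9. condition 'processes catch onboard' does not hold → requirement n/a → met
10. vessel safety decal absent → not met
Not met: 3, 8, 10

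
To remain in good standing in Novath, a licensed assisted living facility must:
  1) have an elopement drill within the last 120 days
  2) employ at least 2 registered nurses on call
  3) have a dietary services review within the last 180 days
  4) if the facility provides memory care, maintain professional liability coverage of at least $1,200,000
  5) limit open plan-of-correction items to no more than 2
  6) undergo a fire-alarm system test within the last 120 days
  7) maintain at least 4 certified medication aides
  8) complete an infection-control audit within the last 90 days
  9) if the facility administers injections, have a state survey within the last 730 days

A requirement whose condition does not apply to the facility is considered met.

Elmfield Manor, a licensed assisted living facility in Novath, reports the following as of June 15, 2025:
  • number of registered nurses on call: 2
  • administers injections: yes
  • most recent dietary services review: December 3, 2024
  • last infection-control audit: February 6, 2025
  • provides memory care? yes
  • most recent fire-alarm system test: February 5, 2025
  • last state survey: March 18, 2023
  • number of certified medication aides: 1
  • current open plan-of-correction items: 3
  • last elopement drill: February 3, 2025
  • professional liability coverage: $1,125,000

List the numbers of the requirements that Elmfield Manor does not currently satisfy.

1. elopement drill 132 days ago vs limit 120 → not met
2. registered nurses on call 2 ≥ 2 → met
3. dietary services review 194 days ago vs limit 180 → not met
4. condition 'provides memory care' holds; professional liability coverage $1,125,000 < $1,200,000 → not met
5. open plan-of-correction items 3 > 2 → not met
6. fire-alarm system test 130 days ago vs limit 120 → not met
7. certified medication aides 1 < 4 → not met
8. infection-control audit 129 days ago vs limit 90 → not met
9. condition 'administers injections' holds; state survey 820 days ago vs limit 730 → not met
Not met: 1, 3, 4, 5, 6, 7, 8, 9

1, 3, 4, 5, 6, 7, 8, 9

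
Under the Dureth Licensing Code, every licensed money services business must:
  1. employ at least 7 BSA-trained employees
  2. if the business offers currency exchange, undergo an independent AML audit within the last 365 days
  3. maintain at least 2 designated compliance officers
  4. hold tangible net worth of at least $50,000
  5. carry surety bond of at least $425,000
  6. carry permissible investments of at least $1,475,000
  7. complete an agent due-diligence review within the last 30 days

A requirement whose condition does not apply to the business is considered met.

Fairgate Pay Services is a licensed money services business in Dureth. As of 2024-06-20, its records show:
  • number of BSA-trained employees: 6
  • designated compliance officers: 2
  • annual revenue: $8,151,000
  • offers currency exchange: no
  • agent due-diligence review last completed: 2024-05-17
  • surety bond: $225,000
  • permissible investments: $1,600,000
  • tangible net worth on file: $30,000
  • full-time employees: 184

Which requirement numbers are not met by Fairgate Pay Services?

1. BSA-trained employees 6 < 7 → not met
2. condition 'offers currency exchange' does not hold → requirement n/a → met
3. designated compliance officers 2 ≥ 2 → met
4. tangible net worth $30,000 < $50,000 → not met
5. surety bond $225,000 < $425,000 → not met
6. permissible investments $1,600,000 ≥ $1,475,000 → met
7. agent due-diligence review 34 days ago vs limit 30 → not met
Not met: 1, 4, 5, 7

1, 4, 5, 7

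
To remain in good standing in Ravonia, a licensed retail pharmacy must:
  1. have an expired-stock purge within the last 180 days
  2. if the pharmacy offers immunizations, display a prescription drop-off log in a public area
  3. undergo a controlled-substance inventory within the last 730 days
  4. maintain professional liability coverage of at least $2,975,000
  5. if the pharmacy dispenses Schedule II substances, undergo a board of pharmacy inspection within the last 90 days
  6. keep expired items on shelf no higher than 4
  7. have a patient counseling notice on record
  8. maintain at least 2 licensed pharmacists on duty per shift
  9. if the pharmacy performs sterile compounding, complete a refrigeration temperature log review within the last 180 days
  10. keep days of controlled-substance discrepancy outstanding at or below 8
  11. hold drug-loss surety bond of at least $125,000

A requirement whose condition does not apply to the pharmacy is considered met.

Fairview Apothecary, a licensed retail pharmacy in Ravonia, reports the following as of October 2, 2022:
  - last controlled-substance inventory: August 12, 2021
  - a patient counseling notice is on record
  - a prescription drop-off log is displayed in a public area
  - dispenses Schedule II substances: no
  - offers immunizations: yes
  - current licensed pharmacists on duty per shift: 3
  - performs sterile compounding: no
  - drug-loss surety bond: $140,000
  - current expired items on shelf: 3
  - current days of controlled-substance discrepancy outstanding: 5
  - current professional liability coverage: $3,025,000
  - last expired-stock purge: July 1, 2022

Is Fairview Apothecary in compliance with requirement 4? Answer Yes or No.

Yes

4. professional liability coverage $3,025,000 ≥ $2,975,000 → met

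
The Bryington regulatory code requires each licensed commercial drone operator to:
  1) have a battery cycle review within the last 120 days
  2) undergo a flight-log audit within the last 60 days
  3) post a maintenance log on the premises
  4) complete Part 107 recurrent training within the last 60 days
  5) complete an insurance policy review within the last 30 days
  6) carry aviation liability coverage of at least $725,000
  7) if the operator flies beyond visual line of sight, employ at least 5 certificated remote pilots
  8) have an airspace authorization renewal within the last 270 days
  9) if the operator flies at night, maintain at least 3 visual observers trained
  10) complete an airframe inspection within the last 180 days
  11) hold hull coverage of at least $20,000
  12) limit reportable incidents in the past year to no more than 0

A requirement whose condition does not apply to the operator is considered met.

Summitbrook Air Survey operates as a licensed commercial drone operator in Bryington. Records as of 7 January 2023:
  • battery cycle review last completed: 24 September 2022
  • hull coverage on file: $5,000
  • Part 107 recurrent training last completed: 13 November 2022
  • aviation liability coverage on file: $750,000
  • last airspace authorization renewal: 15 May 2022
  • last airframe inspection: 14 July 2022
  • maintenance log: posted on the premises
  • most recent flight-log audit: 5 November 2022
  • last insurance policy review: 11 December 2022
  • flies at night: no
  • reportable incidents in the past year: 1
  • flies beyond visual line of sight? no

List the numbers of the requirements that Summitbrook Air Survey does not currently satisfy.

2, 11, 12

1. battery cycle review 105 days ago vs limit 120 → met
2. flight-log audit 63 days ago vs limit 60 → not met
3. maintenance log present → met
4. Part 107 recurrent training 55 days ago vs limit 60 → met
5. insurance policy review 27 days ago vs limit 30 → met
6. aviation liability coverage $750,000 ≥ $725,000 → met
7. condition 'flies beyond visual line of sight' does not hold → requirement n/a → met
8. airspace authorization renewal 237 days ago vs limit 270 → met
9. condition 'flies at night' does not hold → requirement n/a → met
10. airframe inspection 177 days ago vs limit 180 → met
11. hull coverage $5,000 < $20,000 → not met
12. reportable incidents in the past year 1 > 0 → not met
Not met: 2, 11, 12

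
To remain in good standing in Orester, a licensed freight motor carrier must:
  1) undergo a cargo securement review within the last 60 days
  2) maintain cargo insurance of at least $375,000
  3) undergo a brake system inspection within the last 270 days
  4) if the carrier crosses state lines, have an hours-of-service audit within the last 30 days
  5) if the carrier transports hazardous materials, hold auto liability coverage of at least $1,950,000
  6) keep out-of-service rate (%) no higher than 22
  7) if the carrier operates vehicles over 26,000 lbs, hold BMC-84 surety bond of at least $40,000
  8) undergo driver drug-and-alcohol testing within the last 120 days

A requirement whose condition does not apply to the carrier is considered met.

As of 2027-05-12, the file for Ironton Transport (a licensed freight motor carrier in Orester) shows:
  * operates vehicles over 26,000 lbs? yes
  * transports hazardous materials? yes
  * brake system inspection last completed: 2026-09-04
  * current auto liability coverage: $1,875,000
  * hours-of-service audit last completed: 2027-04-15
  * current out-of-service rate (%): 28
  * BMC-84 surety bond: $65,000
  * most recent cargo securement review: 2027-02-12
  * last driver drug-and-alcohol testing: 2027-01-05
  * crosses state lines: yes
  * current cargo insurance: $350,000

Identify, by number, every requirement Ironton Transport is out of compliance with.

1. cargo securement review 89 days ago vs limit 60 → not met
2. cargo insurance $350,000 < $375,000 → not met
3. brake system inspection 250 days ago vs limit 270 → met
4. condition 'crosses state lines' holds; hours-of-service audit 27 days ago vs limit 30 → met
5. condition 'transports hazardous materials' holds; auto liability coverage $1,875,000 < $1,950,000 → not met
6. out-of-service rate (%) 28 > 22 → not met
7. condition 'operates vehicles over 26,000 lbs' holds; BMC-84 surety bond $65,000 ≥ $40,000 → met
8. driver drug-and-alcohol testing 127 days ago vs limit 120 → not met
Not met: 1, 2, 5, 6, 8

1, 2, 5, 6, 8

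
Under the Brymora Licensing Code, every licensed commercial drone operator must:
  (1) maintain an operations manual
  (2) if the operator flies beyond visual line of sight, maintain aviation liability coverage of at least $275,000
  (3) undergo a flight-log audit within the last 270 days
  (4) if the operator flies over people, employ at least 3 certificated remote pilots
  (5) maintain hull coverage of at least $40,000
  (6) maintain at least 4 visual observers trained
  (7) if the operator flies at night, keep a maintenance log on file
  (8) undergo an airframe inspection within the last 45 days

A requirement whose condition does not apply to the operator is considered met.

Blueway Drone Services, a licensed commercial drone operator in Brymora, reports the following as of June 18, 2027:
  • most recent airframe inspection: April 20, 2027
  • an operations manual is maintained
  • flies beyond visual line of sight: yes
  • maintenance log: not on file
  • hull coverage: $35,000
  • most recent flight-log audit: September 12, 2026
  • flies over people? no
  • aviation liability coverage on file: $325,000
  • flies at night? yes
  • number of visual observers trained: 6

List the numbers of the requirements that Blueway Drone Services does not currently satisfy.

1. operations manual present → met
2. condition 'flies beyond visual line of sight' holds; aviation liability coverage $325,000 ≥ $275,000 → met
3. flight-log audit 279 days ago vs limit 270 → not met
4. condition 'flies over people' does not hold → requirement n/a → met
5. hull coverage $35,000 < $40,000 → not met
6. visual observers trained 6 ≥ 4 → met
7. condition 'flies at night' holds; maintenance log absent → not met
8. airframe inspection 59 days ago vs limit 45 → not met
Not met: 3, 5, 7, 8

3, 5, 7, 8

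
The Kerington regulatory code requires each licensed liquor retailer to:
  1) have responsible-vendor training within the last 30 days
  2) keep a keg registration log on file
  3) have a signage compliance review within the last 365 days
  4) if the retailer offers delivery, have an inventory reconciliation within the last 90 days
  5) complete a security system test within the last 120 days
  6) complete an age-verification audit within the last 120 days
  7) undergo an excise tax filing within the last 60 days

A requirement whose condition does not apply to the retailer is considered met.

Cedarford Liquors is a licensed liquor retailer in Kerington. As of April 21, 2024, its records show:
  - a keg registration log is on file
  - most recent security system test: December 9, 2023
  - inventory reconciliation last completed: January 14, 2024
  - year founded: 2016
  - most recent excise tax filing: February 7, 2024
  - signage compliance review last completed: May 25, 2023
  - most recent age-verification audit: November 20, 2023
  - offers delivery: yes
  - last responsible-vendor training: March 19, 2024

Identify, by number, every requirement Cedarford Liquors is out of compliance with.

1. responsible-vendor training 33 days ago vs limit 30 → not met
2. keg registration log present → met
3. signage compliance review 332 days ago vs limit 365 → met
4. condition 'offers delivery' holds; inventory reconciliation 98 days ago vs limit 90 → not met
5. security system test 134 days ago vs limit 120 → not met
6. age-verification audit 153 days ago vs limit 120 → not met
7. excise tax filing 74 days ago vs limit 60 → not met
Not met: 1, 4, 5, 6, 7

1, 4, 5, 6, 7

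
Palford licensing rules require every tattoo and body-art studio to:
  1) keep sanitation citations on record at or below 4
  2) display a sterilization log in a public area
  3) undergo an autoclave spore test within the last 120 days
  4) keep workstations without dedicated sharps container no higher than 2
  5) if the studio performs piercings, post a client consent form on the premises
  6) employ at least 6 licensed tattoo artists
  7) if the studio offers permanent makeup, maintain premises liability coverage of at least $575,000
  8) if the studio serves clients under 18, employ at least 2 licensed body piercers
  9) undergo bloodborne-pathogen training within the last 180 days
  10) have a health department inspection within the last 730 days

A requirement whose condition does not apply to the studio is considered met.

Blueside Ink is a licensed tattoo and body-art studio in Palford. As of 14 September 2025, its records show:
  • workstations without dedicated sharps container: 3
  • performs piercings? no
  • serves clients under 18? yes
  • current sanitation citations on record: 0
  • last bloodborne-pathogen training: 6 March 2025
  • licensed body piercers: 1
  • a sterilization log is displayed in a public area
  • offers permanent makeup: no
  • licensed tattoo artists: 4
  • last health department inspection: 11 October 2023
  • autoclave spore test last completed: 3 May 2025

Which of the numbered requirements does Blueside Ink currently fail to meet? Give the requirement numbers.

3, 4, 6, 8, 9

1. sanitation citations on record 0 ≤ 4 → met
2. sterilization log present → met
3. autoclave spore test 134 days ago vs limit 120 → not met
4. workstations without dedicated sharps container 3 > 2 → not met
5. condition 'performs piercings' does not hold → requirement n/a → met
6. licensed tattoo artists 4 < 6 → not met
7. condition 'offers permanent makeup' does not hold → requirement n/a → met
8. condition 'serves clients under 18' holds; licensed body piercers 1 < 2 → not met
9. bloodborne-pathogen training 192 days ago vs limit 180 → not met
10. health department inspection 704 days ago vs limit 730 → met
Not met: 3, 4, 6, 8, 9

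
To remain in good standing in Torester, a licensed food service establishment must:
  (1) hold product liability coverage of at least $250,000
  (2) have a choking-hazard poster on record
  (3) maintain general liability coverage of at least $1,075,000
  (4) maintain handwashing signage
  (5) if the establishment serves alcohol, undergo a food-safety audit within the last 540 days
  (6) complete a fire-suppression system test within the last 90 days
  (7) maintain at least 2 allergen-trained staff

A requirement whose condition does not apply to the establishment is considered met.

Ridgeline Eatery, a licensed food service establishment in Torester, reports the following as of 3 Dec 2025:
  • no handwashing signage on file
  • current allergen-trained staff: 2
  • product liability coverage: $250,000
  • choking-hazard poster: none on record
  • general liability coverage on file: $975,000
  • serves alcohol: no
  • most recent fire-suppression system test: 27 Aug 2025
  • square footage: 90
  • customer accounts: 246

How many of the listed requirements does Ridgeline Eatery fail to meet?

4

1. product liability coverage $250,000 ≥ $250,000 → met
2. choking-hazard poster absent → not met
3. general liability coverage $975,000 < $1,075,000 → not met
4. handwashing signage absent → not met
5. condition 'serves alcohol' does not hold → requirement n/a → met
6. fire-suppression system test 98 days ago vs limit 90 → not met
7. allergen-trained staff 2 ≥ 2 → met
Not met: 4 of 7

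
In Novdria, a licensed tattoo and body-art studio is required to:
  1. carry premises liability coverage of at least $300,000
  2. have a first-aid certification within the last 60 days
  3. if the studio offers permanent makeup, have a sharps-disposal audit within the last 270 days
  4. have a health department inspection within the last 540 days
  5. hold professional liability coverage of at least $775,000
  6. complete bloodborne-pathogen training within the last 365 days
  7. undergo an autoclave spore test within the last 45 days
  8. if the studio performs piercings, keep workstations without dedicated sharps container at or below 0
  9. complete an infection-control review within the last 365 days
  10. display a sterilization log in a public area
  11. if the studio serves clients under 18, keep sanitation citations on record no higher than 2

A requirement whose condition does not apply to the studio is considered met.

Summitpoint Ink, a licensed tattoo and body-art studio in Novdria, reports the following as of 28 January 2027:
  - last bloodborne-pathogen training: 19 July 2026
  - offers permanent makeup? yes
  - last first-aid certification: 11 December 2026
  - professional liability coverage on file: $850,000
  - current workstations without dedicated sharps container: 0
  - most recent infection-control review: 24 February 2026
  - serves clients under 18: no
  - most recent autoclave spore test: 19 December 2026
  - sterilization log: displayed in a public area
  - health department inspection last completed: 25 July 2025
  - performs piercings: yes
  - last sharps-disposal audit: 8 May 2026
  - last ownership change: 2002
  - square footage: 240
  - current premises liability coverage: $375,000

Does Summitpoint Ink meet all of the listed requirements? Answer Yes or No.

No

1. premises liability coverage $375,000 ≥ $300,000 → met
2. first-aid certification 48 days ago vs limit 60 → met
3. condition 'offers permanent makeup' holds; sharps-disposal audit 265 days ago vs limit 270 → met
4. health department inspection 552 days ago vs limit 540 → not met
5. professional liability coverage $850,000 ≥ $775,000 → met
6. bloodborne-pathogen training 193 days ago vs limit 365 → met
7. autoclave spore test 40 days ago vs limit 45 → met
8. condition 'performs piercings' holds; workstations without dedicated sharps container 0 ≤ 0 → met
9. infection-control review 338 days ago vs limit 365 → met
10. sterilization log present → met
11. condition 'serves clients under 18' does not hold → requirement n/a → met
Not met: 4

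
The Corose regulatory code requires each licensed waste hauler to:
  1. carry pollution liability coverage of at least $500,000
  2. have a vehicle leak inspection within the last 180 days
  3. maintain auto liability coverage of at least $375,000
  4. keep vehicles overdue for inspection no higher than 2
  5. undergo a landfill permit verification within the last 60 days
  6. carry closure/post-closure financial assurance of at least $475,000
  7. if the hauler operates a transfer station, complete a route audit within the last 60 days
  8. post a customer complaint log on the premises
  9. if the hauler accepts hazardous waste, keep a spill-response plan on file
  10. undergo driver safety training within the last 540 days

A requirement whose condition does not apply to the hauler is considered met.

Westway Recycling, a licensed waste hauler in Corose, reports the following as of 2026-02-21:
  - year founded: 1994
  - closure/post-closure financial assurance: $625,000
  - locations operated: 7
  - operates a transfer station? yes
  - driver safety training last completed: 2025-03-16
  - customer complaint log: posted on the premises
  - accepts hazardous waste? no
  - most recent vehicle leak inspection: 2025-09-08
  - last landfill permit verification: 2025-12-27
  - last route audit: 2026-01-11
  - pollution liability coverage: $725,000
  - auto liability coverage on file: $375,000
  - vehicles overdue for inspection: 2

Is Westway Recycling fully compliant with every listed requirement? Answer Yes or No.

Yes

1. pollution liability coverage $725,000 ≥ $500,000 → met
2. vehicle leak inspection 166 days ago vs limit 180 → met
3. auto liability coverage $375,000 ≥ $375,000 → met
4. vehicles overdue for inspection 2 ≤ 2 → met
5. landfill permit verification 56 days ago vs limit 60 → met
6. closure/post-closure financial assurance $625,000 ≥ $475,000 → met
7. condition 'operates a transfer station' holds; route audit 41 days ago vs limit 60 → met
8. customer complaint log present → met
9. condition 'accepts hazardous waste' does not hold → requirement n/a → met
10. driver safety training 342 days ago vs limit 540 → met
All met.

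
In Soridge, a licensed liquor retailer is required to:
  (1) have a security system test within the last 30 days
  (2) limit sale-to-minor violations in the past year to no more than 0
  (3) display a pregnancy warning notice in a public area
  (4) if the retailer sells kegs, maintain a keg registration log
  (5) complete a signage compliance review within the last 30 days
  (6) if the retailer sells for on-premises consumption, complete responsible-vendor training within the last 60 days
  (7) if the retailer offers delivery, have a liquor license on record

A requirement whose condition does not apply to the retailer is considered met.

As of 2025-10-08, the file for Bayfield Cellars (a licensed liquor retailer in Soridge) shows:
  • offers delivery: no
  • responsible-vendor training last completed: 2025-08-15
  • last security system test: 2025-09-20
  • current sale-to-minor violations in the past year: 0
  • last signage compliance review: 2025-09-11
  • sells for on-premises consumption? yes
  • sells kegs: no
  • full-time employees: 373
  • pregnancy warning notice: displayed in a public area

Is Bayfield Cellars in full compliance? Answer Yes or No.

1. security system test 18 days ago vs limit 30 → met
2. sale-to-minor violations in the past year 0 ≤ 0 → met
3. pregnancy warning notice present → met
4. condition 'sells kegs' does not hold → requirement n/a → met
5. signage compliance review 27 days ago vs limit 30 → met
6. condition 'sells for on-premises consumption' holds; responsible-vendor training 54 days ago vs limit 60 → met
7. condition 'offers delivery' does not hold → requirement n/a → met
All met.

Yes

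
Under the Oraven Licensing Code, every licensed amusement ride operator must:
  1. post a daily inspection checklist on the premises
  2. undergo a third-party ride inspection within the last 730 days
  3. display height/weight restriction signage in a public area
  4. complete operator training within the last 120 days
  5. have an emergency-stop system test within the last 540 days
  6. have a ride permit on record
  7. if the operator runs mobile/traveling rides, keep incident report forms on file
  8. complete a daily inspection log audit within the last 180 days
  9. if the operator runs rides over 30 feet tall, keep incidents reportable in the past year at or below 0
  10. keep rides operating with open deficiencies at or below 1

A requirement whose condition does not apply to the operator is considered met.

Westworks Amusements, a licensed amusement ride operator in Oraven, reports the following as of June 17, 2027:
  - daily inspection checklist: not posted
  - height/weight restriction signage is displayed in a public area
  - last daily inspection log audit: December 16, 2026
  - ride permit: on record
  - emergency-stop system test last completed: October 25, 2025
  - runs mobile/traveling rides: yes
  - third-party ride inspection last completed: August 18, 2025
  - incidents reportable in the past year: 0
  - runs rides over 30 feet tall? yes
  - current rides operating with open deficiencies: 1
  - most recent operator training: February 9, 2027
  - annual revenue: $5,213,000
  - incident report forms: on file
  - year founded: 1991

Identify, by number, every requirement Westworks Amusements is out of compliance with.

1. daily inspection checklist absent → not met
2. third-party ride inspection 668 days ago vs limit 730 → met
3. height/weight restriction signage present → met
4. operator training 128 days ago vs limit 120 → not met
5. emergency-stop system test 600 days ago vs limit 540 → not met
6. ride permit present → met
7. condition 'runs mobile/traveling rides' holds; incident report forms present → met
8. daily inspection log audit 183 days ago vs limit 180 → not met
9. condition 'runs rides over 30 feet tall' holds; incidents reportable in the past year 0 ≤ 0 → met
10. rides operating with open deficiencies 1 ≤ 1 → met
Not met: 1, 4, 5, 8

1, 4, 5, 8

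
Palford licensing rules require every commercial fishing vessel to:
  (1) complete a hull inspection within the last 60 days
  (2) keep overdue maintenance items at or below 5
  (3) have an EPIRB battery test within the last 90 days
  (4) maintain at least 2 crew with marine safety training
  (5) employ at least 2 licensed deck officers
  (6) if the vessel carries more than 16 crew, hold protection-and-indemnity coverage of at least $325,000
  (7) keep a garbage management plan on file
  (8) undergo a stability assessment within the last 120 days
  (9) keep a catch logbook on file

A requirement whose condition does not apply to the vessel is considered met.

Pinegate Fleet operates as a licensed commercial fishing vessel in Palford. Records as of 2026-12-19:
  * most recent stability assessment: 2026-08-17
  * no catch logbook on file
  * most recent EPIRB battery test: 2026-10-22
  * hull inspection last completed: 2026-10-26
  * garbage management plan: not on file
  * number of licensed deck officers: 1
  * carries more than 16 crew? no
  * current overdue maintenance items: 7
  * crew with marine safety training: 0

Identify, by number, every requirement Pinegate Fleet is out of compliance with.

1. hull inspection 54 days ago vs limit 60 → met
2. overdue maintenance items 7 > 5 → not met
3. EPIRB battery test 58 days ago vs limit 90 → met
4. crew with marine safety training 0 < 2 → not met
5. licensed deck officers 1 < 2 → not met
6. condition 'carries more than 16 crew' does not hold → requirement n/a → met
7. garbage management plan absent → not met
8. stability assessment 124 days ago vs limit 120 → not met
9. catch logbook absent → not met
Not met: 2, 4, 5, 7, 8, 9

2, 4, 5, 7, 8, 9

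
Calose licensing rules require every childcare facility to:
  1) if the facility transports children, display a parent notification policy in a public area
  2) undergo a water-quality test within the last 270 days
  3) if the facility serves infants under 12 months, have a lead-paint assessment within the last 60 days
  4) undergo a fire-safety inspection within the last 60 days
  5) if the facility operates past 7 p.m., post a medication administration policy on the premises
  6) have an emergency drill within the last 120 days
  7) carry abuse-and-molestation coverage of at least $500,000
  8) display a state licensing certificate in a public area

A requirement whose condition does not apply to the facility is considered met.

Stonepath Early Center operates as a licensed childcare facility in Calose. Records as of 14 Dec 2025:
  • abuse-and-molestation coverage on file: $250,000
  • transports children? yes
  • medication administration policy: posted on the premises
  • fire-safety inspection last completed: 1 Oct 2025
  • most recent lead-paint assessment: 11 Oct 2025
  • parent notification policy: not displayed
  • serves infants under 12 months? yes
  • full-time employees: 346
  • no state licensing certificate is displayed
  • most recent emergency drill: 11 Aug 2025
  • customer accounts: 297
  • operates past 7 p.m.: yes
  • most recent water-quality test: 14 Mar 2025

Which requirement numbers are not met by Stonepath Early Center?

1. condition 'transports children' holds; parent notification policy absent → not met
2. water-quality test 275 days ago vs limit 270 → not met
3. condition 'serves infants under 12 months' holds; lead-paint assessment 64 days ago vs limit 60 → not met
4. fire-safety inspection 74 days ago vs limit 60 → not met
5. condition 'operates past 7 p.m.' holds; medication administration policy present → met
6. emergency drill 125 days ago vs limit 120 → not met
7. abuse-and-molestation coverage $250,000 < $500,000 → not met
8. state licensing certificate absent → not met
Not met: 1, 2, 3, 4, 6, 7, 8

1, 2, 3, 4, 6, 7, 8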